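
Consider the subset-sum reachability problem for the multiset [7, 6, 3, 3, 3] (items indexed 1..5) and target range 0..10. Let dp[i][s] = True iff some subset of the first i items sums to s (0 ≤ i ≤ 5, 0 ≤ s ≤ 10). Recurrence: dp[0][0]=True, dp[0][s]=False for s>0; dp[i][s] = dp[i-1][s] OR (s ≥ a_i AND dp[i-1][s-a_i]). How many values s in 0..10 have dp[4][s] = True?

i\s   0   1   2   3   4   5   6   7   8   9  10
  0   T   F   F   F   F   F   F   F   F   F   F
  1   T   F   F   F   F   F   F   T   F   F   F
  2   T   F   F   F   F   F   T   T   F   F   F
  3   T   F   F   T   F   F   T   T   F   T   T
  4   T   F   F   T   F   F   T   T   F   T   T
  5   T   F   F   T   F   F   T   T   F   T   T

6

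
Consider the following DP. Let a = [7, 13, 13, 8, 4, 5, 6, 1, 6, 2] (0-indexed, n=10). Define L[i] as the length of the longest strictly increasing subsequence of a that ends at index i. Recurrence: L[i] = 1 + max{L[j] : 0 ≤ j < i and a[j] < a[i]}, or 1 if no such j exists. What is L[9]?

2

   i    0    1    2    3    4    5    6    7    8    9
a[i]    7   13   13    8    4    5    6    1    6    2
L[i]    1    2    2    2    1    2    3    1    3    2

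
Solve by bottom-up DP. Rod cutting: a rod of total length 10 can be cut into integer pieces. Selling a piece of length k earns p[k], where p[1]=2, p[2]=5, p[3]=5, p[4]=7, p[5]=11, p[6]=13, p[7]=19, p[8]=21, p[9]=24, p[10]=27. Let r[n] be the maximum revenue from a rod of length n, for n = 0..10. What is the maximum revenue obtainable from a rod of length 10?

27

   n    0    1    2    3    4    5    6    7    8    9   10
r[n]    0    2    5    7   10   12   15   19   21   24   27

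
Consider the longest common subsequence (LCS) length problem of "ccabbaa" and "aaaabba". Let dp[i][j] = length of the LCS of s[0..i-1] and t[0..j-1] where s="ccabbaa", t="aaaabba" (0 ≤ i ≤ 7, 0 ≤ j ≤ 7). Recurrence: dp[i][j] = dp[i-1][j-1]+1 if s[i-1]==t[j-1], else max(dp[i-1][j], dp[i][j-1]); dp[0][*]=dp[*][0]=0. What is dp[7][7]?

4

   ''  a  a  a  a  b  b  a
''  0  0  0  0  0  0  0  0
 c  0  0  0  0  0  0  0  0
 c  0  0  0  0  0  0  0  0
 a  0  1  1  1  1  1  1  1
 b  0  1  1  1  1  2  2  2
 b  0  1  1  1  1  2  3  3
 a  0  1  2  2  2  2  3  4
 a  0  1  2  3  3  3  3  4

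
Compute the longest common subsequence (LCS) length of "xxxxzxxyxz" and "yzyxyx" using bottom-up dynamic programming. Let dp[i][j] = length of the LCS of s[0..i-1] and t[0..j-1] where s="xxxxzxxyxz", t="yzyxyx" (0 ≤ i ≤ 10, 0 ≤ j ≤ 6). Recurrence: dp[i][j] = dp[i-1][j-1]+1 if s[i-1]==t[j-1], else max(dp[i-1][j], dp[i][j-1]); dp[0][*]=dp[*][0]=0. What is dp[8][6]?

   ''  y  z  y  x  y  x
''  0  0  0  0  0  0  0
 x  0  0  0  0  1  1  1
 x  0  0  0  0  1  1  2
 x  0  0  0  0  1  1  2
 x  0  0  0  0  1  1  2
 z  0  0  1  1  1  1  2
 x  0  0  1  1  2  2  2
 x  0  0  1  1  2  2  3
 y  0  1  1  2  2  3  3
 x  0  1  1  2  3  3  4
 z  0  1  2  2  3  3  4

3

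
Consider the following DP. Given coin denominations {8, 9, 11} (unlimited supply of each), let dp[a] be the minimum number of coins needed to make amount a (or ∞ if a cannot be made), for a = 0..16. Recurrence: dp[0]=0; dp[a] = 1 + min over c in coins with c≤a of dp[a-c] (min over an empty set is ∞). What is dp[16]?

 a  0  1  2  3  4  5  6  7  8  9 10 11 12 13 14 15 16
dp  0  -  -  -  -  -  -  -  1  1  -  1  -  -  -  -  2
(- denotes ∞ / unreachable)

2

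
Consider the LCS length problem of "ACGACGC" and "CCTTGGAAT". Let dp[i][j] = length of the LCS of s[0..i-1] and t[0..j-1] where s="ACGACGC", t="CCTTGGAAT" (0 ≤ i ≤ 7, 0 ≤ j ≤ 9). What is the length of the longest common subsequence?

   ''  C  C  T  T  G  G  A  A  T
''  0  0  0  0  0  0  0  0  0  0
 A  0  0  0  0  0  0  0  1  1  1
 C  0  1  1  1  1  1  1  1  1  1
 G  0  1  1  1  1  2  2  2  2  2
 A  0  1  1  1  1  2  2  3  3  3
 C  0  1  2  2  2  2  2  3  3  3
 G  0  1  2  2  2  3  3  3  3  3
 C  0  1  2  2  2  3  3  3  3  3

3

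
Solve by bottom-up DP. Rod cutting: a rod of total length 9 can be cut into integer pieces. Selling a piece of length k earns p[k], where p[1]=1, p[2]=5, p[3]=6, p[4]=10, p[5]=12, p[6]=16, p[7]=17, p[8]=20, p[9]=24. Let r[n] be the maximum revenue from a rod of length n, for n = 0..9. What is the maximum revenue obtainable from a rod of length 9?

   n    0    1    2    3    4    5    6    7    8    9
r[n]    0    1    5    6   10   12   16   17   21   24

24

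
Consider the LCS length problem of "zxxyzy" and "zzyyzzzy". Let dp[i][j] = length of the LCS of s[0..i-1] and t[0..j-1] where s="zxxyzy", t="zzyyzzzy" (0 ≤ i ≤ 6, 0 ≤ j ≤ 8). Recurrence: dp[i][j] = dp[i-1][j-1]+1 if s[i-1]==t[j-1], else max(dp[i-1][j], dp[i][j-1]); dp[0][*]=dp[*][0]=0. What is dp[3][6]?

   ''  z  z  y  y  z  z  z  y
''  0  0  0  0  0  0  0  0  0
 z  0  1  1  1  1  1  1  1  1
 x  0  1  1  1  1  1  1  1  1
 x  0  1  1  1  1  1  1  1  1
 y  0  1  1  2  2  2  2  2  2
 z  0  1  2  2  2  3  3  3  3
 y  0  1  2  3  3  3  3  3  4

1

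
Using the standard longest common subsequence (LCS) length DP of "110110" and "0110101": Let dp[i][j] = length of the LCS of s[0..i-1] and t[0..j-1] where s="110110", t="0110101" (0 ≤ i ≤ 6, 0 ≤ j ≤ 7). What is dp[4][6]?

   ''  0  1  1  0  1  0  1
''  0  0  0  0  0  0  0  0
 1  0  0  1  1  1  1  1  1
 1  0  0  1  2  2  2  2  2
 0  0  1  1  2  3  3  3  3
 1  0  1  2  2  3  4  4  4
 1  0  1  2  3  3  4  4  5
 0  0  1  2  3  4  4  5  5

4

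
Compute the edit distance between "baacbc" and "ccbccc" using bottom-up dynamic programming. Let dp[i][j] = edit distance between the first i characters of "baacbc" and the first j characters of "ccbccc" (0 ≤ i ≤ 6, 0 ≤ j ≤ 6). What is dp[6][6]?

4

   ''  c  c  b  c  c  c
''  0  1  2  3  4  5  6
 b  1  1  2  2  3  4  5
 a  2  2  2  3  3  4  5
 a  3  3  3  3  4  4  5
 c  4  3  3  4  3  4  4
 b  5  4  4  3  4  4  5
 c  6  5  4  4  3  4  4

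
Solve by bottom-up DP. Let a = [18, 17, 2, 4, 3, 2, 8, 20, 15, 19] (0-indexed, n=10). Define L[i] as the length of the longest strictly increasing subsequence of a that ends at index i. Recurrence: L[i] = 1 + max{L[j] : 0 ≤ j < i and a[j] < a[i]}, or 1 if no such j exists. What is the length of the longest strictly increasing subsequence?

   i    0    1    2    3    4    5    6    7    8    9
a[i]   18   17    2    4    3    2    8   20   15   19
L[i]    1    1    1    2    2    1    3    4    4    5

5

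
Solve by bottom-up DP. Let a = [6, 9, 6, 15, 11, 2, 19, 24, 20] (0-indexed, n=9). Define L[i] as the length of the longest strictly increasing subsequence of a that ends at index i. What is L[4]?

   i    0    1    2    3    4    5    6    7    8
a[i]    6    9    6   15   11    2   19   24   20
L[i]    1    2    1    3    3    1    4    5    5

3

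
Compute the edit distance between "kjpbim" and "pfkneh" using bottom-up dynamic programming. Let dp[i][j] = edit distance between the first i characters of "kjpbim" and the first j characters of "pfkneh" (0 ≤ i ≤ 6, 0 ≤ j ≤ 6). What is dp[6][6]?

   ''  p  f  k  n  e  h
''  0  1  2  3  4  5  6
 k  1  1  2  2  3  4  5
 j  2  2  2  3  3  4  5
 p  3  2  3  3  4  4  5
 b  4  3  3  4  4  5  5
 i  5  4  4  4  5  5  6
 m  6  5  5  5  5  6  6

6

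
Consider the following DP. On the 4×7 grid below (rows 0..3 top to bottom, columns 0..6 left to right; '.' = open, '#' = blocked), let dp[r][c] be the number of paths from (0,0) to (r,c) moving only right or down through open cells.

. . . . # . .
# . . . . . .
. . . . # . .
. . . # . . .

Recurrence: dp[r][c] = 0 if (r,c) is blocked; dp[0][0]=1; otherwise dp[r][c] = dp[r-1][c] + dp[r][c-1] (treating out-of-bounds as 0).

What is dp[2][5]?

r\c   0   1   2   3   4   5   6
  0   1   1   1   1   0   0   0
  1   0   1   2   3   3   3   3
  2   0   1   3   6   0   3   6
  3   0   1   4   0   0   3   9

3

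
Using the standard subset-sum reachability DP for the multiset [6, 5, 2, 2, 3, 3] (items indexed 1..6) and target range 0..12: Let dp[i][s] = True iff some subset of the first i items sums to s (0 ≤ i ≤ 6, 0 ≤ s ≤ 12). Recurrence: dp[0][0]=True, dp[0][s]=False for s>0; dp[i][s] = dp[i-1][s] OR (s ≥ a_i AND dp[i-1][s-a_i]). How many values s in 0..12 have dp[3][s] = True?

i\s   0   1   2   3   4   5   6   7   8   9  10  11  12
  0   T   F   F   F   F   F   F   F   F   F   F   F   F
  1   T   F   F   F   F   F   T   F   F   F   F   F   F
  2   T   F   F   F   F   T   T   F   F   F   F   T   F
  3   T   F   T   F   F   T   T   T   T   F   F   T   F
  4   T   F   T   F   T   T   T   T   T   T   T   T   F
  5   T   F   T   T   T   T   T   T   T   T   T   T   T
  6   T   F   T   T   T   T   T   T   T   T   T   T   T

7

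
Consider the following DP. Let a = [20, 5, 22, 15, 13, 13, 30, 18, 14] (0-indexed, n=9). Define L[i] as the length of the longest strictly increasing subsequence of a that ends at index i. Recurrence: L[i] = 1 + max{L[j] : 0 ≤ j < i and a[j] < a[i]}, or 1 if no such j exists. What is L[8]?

3

   i    0    1    2    3    4    5    6    7    8
a[i]   20    5   22   15   13   13   30   18   14
L[i]    1    1    2    2    2    2    3    3    3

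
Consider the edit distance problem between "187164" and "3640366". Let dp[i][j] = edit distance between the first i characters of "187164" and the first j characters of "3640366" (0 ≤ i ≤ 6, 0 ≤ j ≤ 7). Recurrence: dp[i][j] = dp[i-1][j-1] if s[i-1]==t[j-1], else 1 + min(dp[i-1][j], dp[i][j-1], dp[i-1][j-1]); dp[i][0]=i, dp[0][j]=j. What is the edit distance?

6

   ''  3  6  4  0  3  6  6
''  0  1  2  3  4  5  6  7
 1  1  1  2  3  4  5  6  7
 8  2  2  2  3  4  5  6  7
 7  3  3  3  3  4  5  6  7
 1  4  4  4  4  4  5  6  7
 6  5  5  4  5  5  5  5  6
 4  6  6  5  4  5  6  6  6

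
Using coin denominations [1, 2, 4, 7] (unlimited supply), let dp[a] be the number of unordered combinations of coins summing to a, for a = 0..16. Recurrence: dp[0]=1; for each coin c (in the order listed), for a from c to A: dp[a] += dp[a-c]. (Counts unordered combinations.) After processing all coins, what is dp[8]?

after  coin     0     1     2     3     4     5     6     7     8     9    10    11    12    13    14    15    16
          1     1     1     1     1     1     1     1     1     1     1     1     1     1     1     1     1     1
          2     1     1     2     2     3     3     4     4     5     5     6     6     7     7     8     8     9
          4     1     1     2     2     4     4     6     6     9     9    12    12    16    16    20    20    25
          7     1     1     2     2     4     4     6     7    10    11    14    16    20    22    27    30    36

10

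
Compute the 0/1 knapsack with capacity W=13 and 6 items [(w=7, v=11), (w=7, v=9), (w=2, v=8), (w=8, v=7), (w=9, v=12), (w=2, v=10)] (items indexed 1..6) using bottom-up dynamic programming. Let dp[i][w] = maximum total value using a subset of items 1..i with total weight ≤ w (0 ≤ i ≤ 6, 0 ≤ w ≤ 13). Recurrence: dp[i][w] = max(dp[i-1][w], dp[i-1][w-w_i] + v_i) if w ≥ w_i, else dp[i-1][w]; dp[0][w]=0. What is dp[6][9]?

21

i\w   0   1   2   3   4   5   6   7   8   9  10  11  12  13
  0   0   0   0   0   0   0   0   0   0   0   0   0   0   0
  1   0   0   0   0   0   0   0  11  11  11  11  11  11  11
  2   0   0   0   0   0   0   0  11  11  11  11  11  11  11
  3   0   0   8   8   8   8   8  11  11  19  19  19  19  19
  4   0   0   8   8   8   8   8  11  11  19  19  19  19  19
  5   0   0   8   8   8   8   8  11  11  19  19  20  20  20
  6   0   0  10  10  18  18  18  18  18  21  21  29  29  30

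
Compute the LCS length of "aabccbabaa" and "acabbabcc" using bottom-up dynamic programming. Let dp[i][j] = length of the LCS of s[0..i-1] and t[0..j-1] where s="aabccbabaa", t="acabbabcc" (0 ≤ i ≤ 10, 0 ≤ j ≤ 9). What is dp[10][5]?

   ''  a  c  a  b  b  a  b  c  c
''  0  0  0  0  0  0  0  0  0  0
 a  0  1  1  1  1  1  1  1  1  1
 a  0  1  1  2  2  2  2  2  2  2
 b  0  1  1  2  3  3  3  3  3  3
 c  0  1  2  2  3  3  3  3  4  4
 c  0  1  2  2  3  3  3  3  4  5
 b  0  1  2  2  3  4  4  4  4  5
 a  0  1  2  3  3  4  5  5  5  5
 b  0  1  2  3  4  4  5  6  6  6
 a  0  1  2  3  4  4  5  6  6  6
 a  0  1  2  3  4  4  5  6  6  6

4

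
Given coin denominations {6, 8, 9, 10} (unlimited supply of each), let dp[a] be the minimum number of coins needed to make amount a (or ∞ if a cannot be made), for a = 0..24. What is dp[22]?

3

 a  0  1  2  3  4  5  6  7  8  9 10 11 12 13 14 15 16 17 18 19 20 21 22 23 24
dp  0  -  -  -  -  -  1  -  1  1  1  -  2  -  2  2  2  2  2  2  2  3  3  3  3
(- denotes ∞ / unreachable)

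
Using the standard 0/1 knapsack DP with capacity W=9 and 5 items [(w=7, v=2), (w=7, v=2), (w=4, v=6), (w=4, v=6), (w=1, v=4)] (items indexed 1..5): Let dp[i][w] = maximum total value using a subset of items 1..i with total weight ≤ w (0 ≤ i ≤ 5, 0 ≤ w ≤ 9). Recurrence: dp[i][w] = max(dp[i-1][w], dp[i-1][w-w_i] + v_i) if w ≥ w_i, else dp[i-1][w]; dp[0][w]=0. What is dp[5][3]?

4

i\w   0   1   2   3   4   5   6   7   8   9
  0   0   0   0   0   0   0   0   0   0   0
  1   0   0   0   0   0   0   0   2   2   2
  2   0   0   0   0   0   0   0   2   2   2
  3   0   0   0   0   6   6   6   6   6   6
  4   0   0   0   0   6   6   6   6  12  12
  5   0   4   4   4   6  10  10  10  12  16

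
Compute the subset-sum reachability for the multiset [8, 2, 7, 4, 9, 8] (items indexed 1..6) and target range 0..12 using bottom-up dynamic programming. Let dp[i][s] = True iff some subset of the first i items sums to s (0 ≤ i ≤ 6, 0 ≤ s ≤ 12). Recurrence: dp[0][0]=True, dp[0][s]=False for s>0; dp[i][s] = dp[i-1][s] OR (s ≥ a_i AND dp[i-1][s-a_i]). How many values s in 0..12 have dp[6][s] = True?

i\s   0   1   2   3   4   5   6   7   8   9  10  11  12
  0   T   F   F   F   F   F   F   F   F   F   F   F   F
  1   T   F   F   F   F   F   F   F   T   F   F   F   F
  2   T   F   T   F   F   F   F   F   T   F   T   F   F
  3   T   F   T   F   F   F   F   T   T   T   T   F   F
  4   T   F   T   F   T   F   T   T   T   T   T   T   T
  5   T   F   T   F   T   F   T   T   T   T   T   T   T
  6   T   F   T   F   T   F   T   T   T   T   T   T   T

10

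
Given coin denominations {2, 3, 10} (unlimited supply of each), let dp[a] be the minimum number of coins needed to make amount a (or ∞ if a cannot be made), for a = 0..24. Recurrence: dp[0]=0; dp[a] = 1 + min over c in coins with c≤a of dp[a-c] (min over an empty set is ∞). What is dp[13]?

2

 a  0  1  2  3  4  5  6  7  8  9 10 11 12 13 14 15 16 17 18 19 20 21 22 23 24
dp  0  -  1  1  2  2  2  3  3  3  1  4  2  2  3  3  3  4  4  4  2  5  3  3  4
(- denotes ∞ / unreachable)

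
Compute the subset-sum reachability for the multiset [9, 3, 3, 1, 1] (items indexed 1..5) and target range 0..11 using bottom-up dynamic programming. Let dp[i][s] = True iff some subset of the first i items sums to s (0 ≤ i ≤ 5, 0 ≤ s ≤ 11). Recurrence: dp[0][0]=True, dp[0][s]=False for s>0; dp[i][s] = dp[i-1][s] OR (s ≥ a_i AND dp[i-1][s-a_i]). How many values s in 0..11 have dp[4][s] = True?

i\s   0   1   2   3   4   5   6   7   8   9  10  11
  0   T   F   F   F   F   F   F   F   F   F   F   F
  1   T   F   F   F   F   F   F   F   F   T   F   F
  2   T   F   F   T   F   F   F   F   F   T   F   F
  3   T   F   F   T   F   F   T   F   F   T   F   F
  4   T   T   F   T   T   F   T   T   F   T   T   F
  5   T   T   T   T   T   T   T   T   T   T   T   T

8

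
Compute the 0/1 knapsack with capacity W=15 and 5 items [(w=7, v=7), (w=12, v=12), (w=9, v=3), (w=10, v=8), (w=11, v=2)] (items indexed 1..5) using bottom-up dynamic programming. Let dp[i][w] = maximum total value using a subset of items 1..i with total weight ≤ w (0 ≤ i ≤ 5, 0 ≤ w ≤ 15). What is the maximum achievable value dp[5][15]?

12

i\w   0   1   2   3   4   5   6   7   8   9  10  11  12  13  14  15
  0   0   0   0   0   0   0   0   0   0   0   0   0   0   0   0   0
  1   0   0   0   0   0   0   0   7   7   7   7   7   7   7   7   7
  2   0   0   0   0   0   0   0   7   7   7   7   7  12  12  12  12
  3   0   0   0   0   0   0   0   7   7   7   7   7  12  12  12  12
  4   0   0   0   0   0   0   0   7   7   7   8   8  12  12  12  12
  5   0   0   0   0   0   0   0   7   7   7   8   8  12  12  12  12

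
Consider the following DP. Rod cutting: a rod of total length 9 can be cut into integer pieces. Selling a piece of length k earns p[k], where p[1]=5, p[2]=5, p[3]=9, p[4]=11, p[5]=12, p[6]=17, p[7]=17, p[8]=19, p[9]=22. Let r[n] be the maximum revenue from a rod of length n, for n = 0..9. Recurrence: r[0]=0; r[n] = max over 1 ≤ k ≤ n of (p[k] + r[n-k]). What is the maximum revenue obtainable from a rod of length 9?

45

   n    0    1    2    3    4    5    6    7    8    9
r[n]    0    5   10   15   20   25   30   35   40   45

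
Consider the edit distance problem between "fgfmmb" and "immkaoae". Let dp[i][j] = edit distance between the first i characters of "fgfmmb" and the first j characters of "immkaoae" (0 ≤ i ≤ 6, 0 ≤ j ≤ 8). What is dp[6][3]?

   ''  i  m  m  k  a  o  a  e
''  0  1  2  3  4  5  6  7  8
 f  1  1  2  3  4  5  6  7  8
 g  2  2  2  3  4  5  6  7  8
 f  3  3  3  3  4  5  6  7  8
 m  4  4  3  3  4  5  6  7  8
 m  5  5  4  3  4  5  6  7  8
 b  6  6  5  4  4  5  6  7  8

4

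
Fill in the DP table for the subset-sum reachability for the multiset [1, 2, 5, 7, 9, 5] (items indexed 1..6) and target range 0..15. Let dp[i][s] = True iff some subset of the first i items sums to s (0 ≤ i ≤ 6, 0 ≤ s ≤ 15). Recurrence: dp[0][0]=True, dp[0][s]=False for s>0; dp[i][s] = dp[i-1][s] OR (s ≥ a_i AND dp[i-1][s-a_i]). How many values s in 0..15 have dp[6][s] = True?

i\s   0   1   2   3   4   5   6   7   8   9  10  11  12  13  14  15
  0   T   F   F   F   F   F   F   F   F   F   F   F   F   F   F   F
  1   T   T   F   F   F   F   F   F   F   F   F   F   F   F   F   F
  2   T   T   T   T   F   F   F   F   F   F   F   F   F   F   F   F
  3   T   T   T   T   F   T   T   T   T   F   F   F   F   F   F   F
  4   T   T   T   T   F   T   T   T   T   T   T   F   T   T   T   T
  5   T   T   T   T   F   T   T   T   T   T   T   T   T   T   T   T
  6   T   T   T   T   F   T   T   T   T   T   T   T   T   T   T   T

15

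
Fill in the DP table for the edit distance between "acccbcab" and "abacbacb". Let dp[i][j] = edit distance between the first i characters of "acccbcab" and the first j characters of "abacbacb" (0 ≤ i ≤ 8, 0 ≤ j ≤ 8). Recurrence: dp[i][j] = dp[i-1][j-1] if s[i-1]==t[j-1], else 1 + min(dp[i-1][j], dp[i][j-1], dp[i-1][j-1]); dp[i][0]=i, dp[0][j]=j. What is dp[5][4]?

   ''  a  b  a  c  b  a  c  b
''  0  1  2  3  4  5  6  7  8
 a  1  0  1  2  3  4  5  6  7
 c  2  1  1  2  2  3  4  5  6
 c  3  2  2  2  2  3  4  4  5
 c  4  3  3  3  2  3  4  4  5
 b  5  4  3  4  3  2  3  4  4
 c  6  5  4  4  4  3  3  3  4
 a  7  6  5  4  5  4  3  4  4
 b  8  7  6  5  5  5  4  4  4

3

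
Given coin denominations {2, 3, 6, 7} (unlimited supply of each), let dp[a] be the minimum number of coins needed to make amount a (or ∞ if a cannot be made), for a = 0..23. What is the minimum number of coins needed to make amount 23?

4

 a  0  1  2  3  4  5  6  7  8  9 10 11 12 13 14 15 16 17 18 19 20 21 22 23
dp  0  -  1  1  2  2  1  1  2  2  2  3  2  2  2  3  3  3  3  3  3  3  4  4
(- denotes ∞ / unreachable)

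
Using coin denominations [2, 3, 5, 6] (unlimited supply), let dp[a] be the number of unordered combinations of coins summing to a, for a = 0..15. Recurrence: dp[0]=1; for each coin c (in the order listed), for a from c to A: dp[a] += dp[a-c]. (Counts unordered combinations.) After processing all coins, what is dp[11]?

6

after  coin     0     1     2     3     4     5     6     7     8     9    10    11    12    13    14    15
          2     1     0     1     0     1     0     1     0     1     0     1     0     1     0     1     0
          3     1     0     1     1     1     1     2     1     2     2     2     2     3     2     3     3
          5     1     0     1     1     1     2     2     2     3     3     4     4     5     5     6     7
          6     1     0     1     1     1     2     3     2     4     4     5     6     8     7    10    11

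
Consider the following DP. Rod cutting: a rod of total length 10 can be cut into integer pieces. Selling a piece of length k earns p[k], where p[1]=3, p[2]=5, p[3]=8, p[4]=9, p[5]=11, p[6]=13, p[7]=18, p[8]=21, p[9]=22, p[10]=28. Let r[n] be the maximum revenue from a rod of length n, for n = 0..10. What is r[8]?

24

   n    0    1    2    3    4    5    6    7    8    9   10
r[n]    0    3    6    9   12   15   18   21   24   27   30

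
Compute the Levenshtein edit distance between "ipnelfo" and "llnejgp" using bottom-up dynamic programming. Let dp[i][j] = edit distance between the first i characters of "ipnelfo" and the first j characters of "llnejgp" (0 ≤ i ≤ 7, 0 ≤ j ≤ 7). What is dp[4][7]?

5

   ''  l  l  n  e  j  g  p
''  0  1  2  3  4  5  6  7
 i  1  1  2  3  4  5  6  7
 p  2  2  2  3  4  5  6  6
 n  3  3  3  2  3  4  5  6
 e  4  4  4  3  2  3  4  5
 l  5  4  4  4  3  3  4  5
 f  6  5  5  5  4  4  4  5
 o  7  6  6  6  5  5  5  5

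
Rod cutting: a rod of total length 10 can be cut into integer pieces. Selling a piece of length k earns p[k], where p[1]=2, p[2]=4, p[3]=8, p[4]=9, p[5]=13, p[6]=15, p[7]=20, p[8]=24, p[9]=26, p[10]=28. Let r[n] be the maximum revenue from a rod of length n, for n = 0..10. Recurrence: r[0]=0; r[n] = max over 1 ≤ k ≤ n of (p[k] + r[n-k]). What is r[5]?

13

   n    0    1    2    3    4    5    6    7    8    9   10
r[n]    0    2    4    8   10   13   16   20   24   26   28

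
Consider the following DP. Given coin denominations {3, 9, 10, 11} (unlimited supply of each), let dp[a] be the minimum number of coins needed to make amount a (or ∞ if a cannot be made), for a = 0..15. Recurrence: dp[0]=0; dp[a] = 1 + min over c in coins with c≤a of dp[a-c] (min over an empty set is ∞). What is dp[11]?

1

 a  0  1  2  3  4  5  6  7  8  9 10 11 12 13 14 15
dp  0  -  -  1  -  -  2  -  -  1  1  1  2  2  2  3
(- denotes ∞ / unreachable)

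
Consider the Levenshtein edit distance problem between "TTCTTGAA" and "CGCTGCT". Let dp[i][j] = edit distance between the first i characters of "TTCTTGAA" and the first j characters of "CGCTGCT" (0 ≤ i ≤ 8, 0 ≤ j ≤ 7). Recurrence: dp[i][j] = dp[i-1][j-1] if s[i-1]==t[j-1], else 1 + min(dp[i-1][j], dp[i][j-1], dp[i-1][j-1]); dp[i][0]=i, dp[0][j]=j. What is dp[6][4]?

4

   ''  C  G  C  T  G  C  T
''  0  1  2  3  4  5  6  7
 T  1  1  2  3  3  4  5  6
 T  2  2  2  3  3  4  5  5
 C  3  2  3  2  3  4  4  5
 T  4  3  3  3  2  3  4  4
 T  5  4  4  4  3  3  4  4
 G  6  5  4  5  4  3  4  5
 A  7  6  5  5  5  4  4  5
 A  8  7  6  6  6  5  5  5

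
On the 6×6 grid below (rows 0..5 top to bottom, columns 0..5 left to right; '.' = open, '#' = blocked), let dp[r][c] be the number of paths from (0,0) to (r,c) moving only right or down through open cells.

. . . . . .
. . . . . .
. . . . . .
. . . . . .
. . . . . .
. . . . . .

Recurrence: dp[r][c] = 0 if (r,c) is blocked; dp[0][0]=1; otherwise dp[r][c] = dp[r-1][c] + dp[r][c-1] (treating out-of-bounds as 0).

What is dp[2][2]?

r\c   0   1   2   3   4   5
  0   1   1   1   1   1   1
  1   1   2   3   4   5   6
  2   1   3   6  10  15  21
  3   1   4  10  20  35  56
  4   1   5  15  35  70 126
  5   1   6  21  56 126 252

6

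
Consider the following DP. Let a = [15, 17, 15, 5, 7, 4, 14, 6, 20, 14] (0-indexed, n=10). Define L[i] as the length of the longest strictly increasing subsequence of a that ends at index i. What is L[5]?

1

   i    0    1    2    3    4    5    6    7    8    9
a[i]   15   17   15    5    7    4   14    6   20   14
L[i]    1    2    1    1    2    1    3    2    4    3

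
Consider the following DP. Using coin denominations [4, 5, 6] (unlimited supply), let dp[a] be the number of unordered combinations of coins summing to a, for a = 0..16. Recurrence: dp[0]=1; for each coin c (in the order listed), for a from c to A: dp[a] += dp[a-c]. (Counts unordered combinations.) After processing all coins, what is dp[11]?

after  coin     0     1     2     3     4     5     6     7     8     9    10    11    12    13    14    15    16
          4     1     0     0     0     1     0     0     0     1     0     0     0     1     0     0     0     1
          5     1     0     0     0     1     1     0     0     1     1     1     0     1     1     1     1     1
          6     1     0     0     0     1     1     1     0     1     1     2     1     2     1     2     2     3

1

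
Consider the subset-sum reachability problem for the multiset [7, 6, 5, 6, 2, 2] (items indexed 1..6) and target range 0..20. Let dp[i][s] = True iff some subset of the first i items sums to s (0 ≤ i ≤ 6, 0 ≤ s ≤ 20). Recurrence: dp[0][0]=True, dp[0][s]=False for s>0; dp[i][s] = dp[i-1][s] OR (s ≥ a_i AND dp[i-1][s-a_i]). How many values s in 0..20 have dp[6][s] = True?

19

i\s   0   1   2   3   4   5   6   7   8   9  10  11  12  13  14  15  16  17  18  19  20
  0   T   F   F   F   F   F   F   F   F   F   F   F   F   F   F   F   F   F   F   F   F
  1   T   F   F   F   F   F   F   T   F   F   F   F   F   F   F   F   F   F   F   F   F
  2   T   F   F   F   F   F   T   T   F   F   F   F   F   T   F   F   F   F   F   F   F
  3   T   F   F   F   F   T   T   T   F   F   F   T   T   T   F   F   F   F   T   F   F
  4   T   F   F   F   F   T   T   T   F   F   F   T   T   T   F   F   F   T   T   T   F
  5   T   F   T   F   F   T   T   T   T   T   F   T   T   T   T   T   F   T   T   T   T
  6   T   F   T   F   T   T   T   T   T   T   T   T   T   T   T   T   T   T   T   T   T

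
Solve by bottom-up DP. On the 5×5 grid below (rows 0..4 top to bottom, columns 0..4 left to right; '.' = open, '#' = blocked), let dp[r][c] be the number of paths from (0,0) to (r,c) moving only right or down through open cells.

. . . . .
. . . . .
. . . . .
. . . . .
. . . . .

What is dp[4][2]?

r\c   0   1   2   3   4
  0   1   1   1   1   1
  1   1   2   3   4   5
  2   1   3   6  10  15
  3   1   4  10  20  35
  4   1   5  15  35  70

15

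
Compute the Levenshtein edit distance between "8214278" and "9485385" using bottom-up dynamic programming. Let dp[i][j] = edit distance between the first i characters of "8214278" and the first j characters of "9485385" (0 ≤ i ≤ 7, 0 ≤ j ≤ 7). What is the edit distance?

7

   ''  9  4  8  5  3  8  5
''  0  1  2  3  4  5  6  7
 8  1  1  2  2  3  4  5  6
 2  2  2  2  3  3  4  5  6
 1  3  3  3  3  4  4  5  6
 4  4  4  3  4  4  5  5  6
 2  5  5  4  4  5  5  6  6
 7  6  6  5  5  5  6  6  7
 8  7  7  6  5  6  6  6  7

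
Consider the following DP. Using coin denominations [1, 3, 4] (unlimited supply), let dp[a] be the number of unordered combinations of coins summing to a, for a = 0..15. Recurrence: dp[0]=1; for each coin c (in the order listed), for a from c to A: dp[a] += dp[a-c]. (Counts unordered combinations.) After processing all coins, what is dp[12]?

11

after  coin     0     1     2     3     4     5     6     7     8     9    10    11    12    13    14    15
          1     1     1     1     1     1     1     1     1     1     1     1     1     1     1     1     1
          3     1     1     1     2     2     2     3     3     3     4     4     4     5     5     5     6
          4     1     1     1     2     3     3     4     5     6     7     8     9    11    12    13    15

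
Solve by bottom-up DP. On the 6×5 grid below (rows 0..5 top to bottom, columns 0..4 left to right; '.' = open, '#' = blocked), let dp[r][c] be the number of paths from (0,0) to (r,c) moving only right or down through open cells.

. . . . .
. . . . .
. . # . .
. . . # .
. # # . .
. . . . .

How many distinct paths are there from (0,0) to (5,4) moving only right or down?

r\c   0   1   2   3   4
  0   1   1   1   1   1
  1   1   2   3   4   5
  2   1   3   0   4   9
  3   1   4   4   0   9
  4   1   0   0   0   9
  5   1   1   1   1  10

10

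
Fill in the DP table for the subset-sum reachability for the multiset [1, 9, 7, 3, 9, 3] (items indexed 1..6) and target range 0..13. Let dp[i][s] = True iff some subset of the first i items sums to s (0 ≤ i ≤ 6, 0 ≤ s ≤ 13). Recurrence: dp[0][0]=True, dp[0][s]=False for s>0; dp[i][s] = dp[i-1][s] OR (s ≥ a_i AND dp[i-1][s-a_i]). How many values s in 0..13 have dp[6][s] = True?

i\s   0   1   2   3   4   5   6   7   8   9  10  11  12  13
  0   T   F   F   F   F   F   F   F   F   F   F   F   F   F
  1   T   T   F   F   F   F   F   F   F   F   F   F   F   F
  2   T   T   F   F   F   F   F   F   F   T   T   F   F   F
  3   T   T   F   F   F   F   F   T   T   T   T   F   F   F
  4   T   T   F   T   T   F   F   T   T   T   T   T   T   T
  5   T   T   F   T   T   F   F   T   T   T   T   T   T   T
  6   T   T   F   T   T   F   T   T   T   T   T   T   T   T

12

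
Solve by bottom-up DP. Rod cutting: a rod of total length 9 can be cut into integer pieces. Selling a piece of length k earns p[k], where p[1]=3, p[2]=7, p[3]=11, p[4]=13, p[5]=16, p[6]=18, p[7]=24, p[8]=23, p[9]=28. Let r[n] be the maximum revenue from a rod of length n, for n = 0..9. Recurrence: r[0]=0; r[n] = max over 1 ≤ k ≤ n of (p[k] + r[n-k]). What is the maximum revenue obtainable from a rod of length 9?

33

   n    0    1    2    3    4    5    6    7    8    9
r[n]    0    3    7   11   14   18   22   25   29   33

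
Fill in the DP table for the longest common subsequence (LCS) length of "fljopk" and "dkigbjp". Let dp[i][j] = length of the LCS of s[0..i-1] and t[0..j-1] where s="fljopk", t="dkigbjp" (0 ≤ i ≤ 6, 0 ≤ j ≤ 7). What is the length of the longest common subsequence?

2

   ''  d  k  i  g  b  j  p
''  0  0  0  0  0  0  0  0
 f  0  0  0  0  0  0  0  0
 l  0  0  0  0  0  0  0  0
 j  0  0  0  0  0  0  1  1
 o  0  0  0  0  0  0  1  1
 p  0  0  0  0  0  0  1  2
 k  0  0  1  1  1  1  1  2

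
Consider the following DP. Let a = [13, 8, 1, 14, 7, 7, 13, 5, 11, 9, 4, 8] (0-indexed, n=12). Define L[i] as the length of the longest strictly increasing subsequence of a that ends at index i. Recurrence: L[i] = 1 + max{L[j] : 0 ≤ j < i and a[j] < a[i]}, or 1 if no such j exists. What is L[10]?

2

   i    0    1    2    3    4    5    6    7    8    9   10   11
a[i]   13    8    1   14    7    7   13    5   11    9    4    8
L[i]    1    1    1    2    2    2    3    2    3    3    2    3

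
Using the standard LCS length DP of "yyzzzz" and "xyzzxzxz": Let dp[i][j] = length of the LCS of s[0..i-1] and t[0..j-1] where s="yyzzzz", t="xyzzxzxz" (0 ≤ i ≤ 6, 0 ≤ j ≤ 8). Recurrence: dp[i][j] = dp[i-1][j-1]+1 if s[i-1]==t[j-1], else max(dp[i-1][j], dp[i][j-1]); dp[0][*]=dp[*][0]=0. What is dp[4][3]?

   ''  x  y  z  z  x  z  x  z
''  0  0  0  0  0  0  0  0  0
 y  0  0  1  1  1  1  1  1  1
 y  0  0  1  1  1  1  1  1  1
 z  0  0  1  2  2  2  2  2  2
 z  0  0  1  2  3  3  3  3  3
 z  0  0  1  2  3  3  4  4  4
 z  0  0  1  2  3  3  4  4  5

2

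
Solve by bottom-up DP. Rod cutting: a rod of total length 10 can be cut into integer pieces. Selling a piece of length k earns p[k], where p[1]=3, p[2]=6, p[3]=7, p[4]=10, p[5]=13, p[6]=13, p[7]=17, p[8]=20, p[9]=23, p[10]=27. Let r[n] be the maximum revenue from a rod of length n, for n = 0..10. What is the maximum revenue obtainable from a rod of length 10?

   n    0    1    2    3    4    5    6    7    8    9   10
r[n]    0    3    6    9   12   15   18   21   24   27   30

30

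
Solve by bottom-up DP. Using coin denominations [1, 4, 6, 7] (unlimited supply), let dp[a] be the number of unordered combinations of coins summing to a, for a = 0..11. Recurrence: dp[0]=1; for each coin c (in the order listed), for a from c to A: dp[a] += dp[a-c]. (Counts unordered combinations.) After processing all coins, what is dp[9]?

5

after  coin     0     1     2     3     4     5     6     7     8     9    10    11
          1     1     1     1     1     1     1     1     1     1     1     1     1
          4     1     1     1     1     2     2     2     2     3     3     3     3
          6     1     1     1     1     2     2     3     3     4     4     5     5
          7     1     1     1     1     2     2     3     4     5     5     6     7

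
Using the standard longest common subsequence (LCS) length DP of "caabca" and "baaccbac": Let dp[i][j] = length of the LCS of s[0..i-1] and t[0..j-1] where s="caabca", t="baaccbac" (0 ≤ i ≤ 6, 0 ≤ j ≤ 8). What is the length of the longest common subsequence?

   ''  b  a  a  c  c  b  a  c
''  0  0  0  0  0  0  0  0  0
 c  0  0  0  0  1  1  1  1  1
 a  0  0  1  1  1  1  1  2  2
 a  0  0  1  2  2  2  2  2  2
 b  0  1  1  2  2  2  3  3  3
 c  0  1  1  2  3  3  3  3  4
 a  0  1  2  2  3  3  3  4  4

4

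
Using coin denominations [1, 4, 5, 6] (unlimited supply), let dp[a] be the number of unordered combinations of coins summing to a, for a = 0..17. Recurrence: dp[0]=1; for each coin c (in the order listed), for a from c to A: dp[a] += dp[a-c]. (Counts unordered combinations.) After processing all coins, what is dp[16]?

after  coin     0     1     2     3     4     5     6     7     8     9    10    11    12    13    14    15    16    17
          1     1     1     1     1     1     1     1     1     1     1     1     1     1     1     1     1     1     1
          4     1     1     1     1     2     2     2     2     3     3     3     3     4     4     4     4     5     5
          5     1     1     1     1     2     3     3     3     4     5     6     6     7     8     9    10    11    12
          6     1     1     1     1     2     3     4     4     5     6     8     9    11    12    14    16    19    21

19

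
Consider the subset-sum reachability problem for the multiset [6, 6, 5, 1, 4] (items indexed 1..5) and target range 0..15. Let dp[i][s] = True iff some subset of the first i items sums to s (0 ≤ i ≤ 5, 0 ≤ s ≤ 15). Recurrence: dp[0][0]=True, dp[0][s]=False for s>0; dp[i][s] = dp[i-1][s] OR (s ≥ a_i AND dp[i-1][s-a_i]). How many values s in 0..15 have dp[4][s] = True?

i\s   0   1   2   3   4   5   6   7   8   9  10  11  12  13  14  15
  0   T   F   F   F   F   F   F   F   F   F   F   F   F   F   F   F
  1   T   F   F   F   F   F   T   F   F   F   F   F   F   F   F   F
  2   T   F   F   F   F   F   T   F   F   F   F   F   T   F   F   F
  3   T   F   F   F   F   T   T   F   F   F   F   T   T   F   F   F
  4   T   T   F   F   F   T   T   T   F   F   F   T   T   T   F   F
  5   T   T   F   F   T   T   T   T   F   T   T   T   T   T   F   T

8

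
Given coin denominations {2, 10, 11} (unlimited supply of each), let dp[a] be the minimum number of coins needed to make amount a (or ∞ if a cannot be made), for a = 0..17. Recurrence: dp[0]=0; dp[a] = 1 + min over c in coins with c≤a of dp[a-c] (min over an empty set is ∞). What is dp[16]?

4

 a  0  1  2  3  4  5  6  7  8  9 10 11 12 13 14 15 16 17
dp  0  -  1  -  2  -  3  -  4  -  1  1  2  2  3  3  4  4
(- denotes ∞ / unreachable)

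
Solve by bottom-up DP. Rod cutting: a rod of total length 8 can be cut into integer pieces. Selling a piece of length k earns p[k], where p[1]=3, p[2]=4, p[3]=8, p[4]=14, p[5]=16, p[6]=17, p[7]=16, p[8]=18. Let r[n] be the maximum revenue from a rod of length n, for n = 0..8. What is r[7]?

23

   n    0    1    2    3    4    5    6    7    8
r[n]    0    3    6    9   14   17   20   23   28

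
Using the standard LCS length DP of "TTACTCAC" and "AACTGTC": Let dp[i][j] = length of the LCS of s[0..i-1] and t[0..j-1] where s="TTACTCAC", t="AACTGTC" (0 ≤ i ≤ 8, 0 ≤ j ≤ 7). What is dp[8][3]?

3

   ''  A  A  C  T  G  T  C
''  0  0  0  0  0  0  0  0
 T  0  0  0  0  1  1  1  1
 T  0  0  0  0  1  1  2  2
 A  0  1  1  1  1  1  2  2
 C  0  1  1  2  2  2  2  3
 T  0  1  1  2  3  3  3  3
 C  0  1  1  2  3  3  3  4
 A  0  1  2  2  3  3  3  4
 C  0  1  2  3  3  3  3  4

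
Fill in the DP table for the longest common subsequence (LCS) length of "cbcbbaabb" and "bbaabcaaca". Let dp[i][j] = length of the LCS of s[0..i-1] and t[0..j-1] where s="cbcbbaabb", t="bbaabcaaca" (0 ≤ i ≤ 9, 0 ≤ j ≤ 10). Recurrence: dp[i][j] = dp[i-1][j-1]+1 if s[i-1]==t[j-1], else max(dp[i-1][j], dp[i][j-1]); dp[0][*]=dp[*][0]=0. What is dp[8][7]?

   ''  b  b  a  a  b  c  a  a  c  a
''  0  0  0  0  0  0  0  0  0  0  0
 c  0  0  0  0  0  0  1  1  1  1  1
 b  0  1  1  1  1  1  1  1  1  1  1
 c  0  1  1  1  1  1  2  2  2  2  2
 b  0  1  2  2  2  2  2  2  2  2  2
 b  0  1  2  2  2  3  3  3  3  3  3
 a  0  1  2  3  3  3  3  4  4  4  4
 a  0  1  2  3  4  4  4  4  5  5  5
 b  0  1  2  3  4  5  5  5  5  5  5
 b  0  1  2  3  4  5  5  5  5  5  5

5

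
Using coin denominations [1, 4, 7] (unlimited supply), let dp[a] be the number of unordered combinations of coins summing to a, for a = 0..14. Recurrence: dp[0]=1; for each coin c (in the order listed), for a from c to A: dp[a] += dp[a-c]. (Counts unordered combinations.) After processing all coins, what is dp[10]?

after  coin     0     1     2     3     4     5     6     7     8     9    10    11    12    13    14
          1     1     1     1     1     1     1     1     1     1     1     1     1     1     1     1
          4     1     1     1     1     2     2     2     2     3     3     3     3     4     4     4
          7     1     1     1     1     2     2     2     3     4     4     4     5     6     6     7

4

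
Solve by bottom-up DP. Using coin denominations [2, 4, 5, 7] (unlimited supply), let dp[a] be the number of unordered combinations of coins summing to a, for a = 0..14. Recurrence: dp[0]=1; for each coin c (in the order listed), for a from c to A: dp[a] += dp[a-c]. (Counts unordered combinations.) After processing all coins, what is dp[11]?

after  coin     0     1     2     3     4     5     6     7     8     9    10    11    12    13    14
          2     1     0     1     0     1     0     1     0     1     0     1     0     1     0     1
          4     1     0     1     0     2     0     2     0     3     0     3     0     4     0     4
          5     1     0     1     0     2     1     2     1     3     2     4     2     5     3     6
          7     1     0     1     0     2     1     2     2     3     3     4     4     6     5     8

4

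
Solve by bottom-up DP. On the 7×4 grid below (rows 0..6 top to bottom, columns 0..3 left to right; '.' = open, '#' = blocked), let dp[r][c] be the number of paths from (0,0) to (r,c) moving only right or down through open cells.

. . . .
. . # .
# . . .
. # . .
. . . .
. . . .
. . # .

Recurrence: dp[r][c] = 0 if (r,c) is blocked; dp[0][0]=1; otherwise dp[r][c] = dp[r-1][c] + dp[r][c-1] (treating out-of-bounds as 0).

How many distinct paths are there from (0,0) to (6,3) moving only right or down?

r\c   0   1   2   3
  0   1   1   1   1
  1   1   2   0   1
  2   0   2   2   3
  3   0   0   2   5
  4   0   0   2   7
  5   0   0   2   9
  6   0   0   0   9

9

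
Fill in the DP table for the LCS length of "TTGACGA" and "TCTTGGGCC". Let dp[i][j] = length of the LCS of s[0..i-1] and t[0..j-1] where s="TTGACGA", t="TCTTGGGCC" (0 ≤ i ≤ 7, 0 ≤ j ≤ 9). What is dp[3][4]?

   ''  T  C  T  T  G  G  G  C  C
''  0  0  0  0  0  0  0  0  0  0
 T  0  1  1  1  1  1  1  1  1  1
 T  0  1  1  2  2  2  2  2  2  2
 G  0  1  1  2  2  3  3  3  3  3
 A  0  1  1  2  2  3  3  3  3  3
 C  0  1  2  2  2  3  3  3  4  4
 G  0  1  2  2  2  3  4  4  4  4
 A  0  1  2  2  2  3  4  4  4  4

2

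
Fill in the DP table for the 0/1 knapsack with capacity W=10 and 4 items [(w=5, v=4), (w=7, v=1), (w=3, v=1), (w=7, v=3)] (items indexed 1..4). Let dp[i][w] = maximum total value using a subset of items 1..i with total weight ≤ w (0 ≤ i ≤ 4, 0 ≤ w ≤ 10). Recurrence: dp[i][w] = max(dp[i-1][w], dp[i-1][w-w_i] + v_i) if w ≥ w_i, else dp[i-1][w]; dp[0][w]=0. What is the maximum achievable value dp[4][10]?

i\w   0   1   2   3   4   5   6   7   8   9  10
  0   0   0   0   0   0   0   0   0   0   0   0
  1   0   0   0   0   0   4   4   4   4   4   4
  2   0   0   0   0   0   4   4   4   4   4   4
  3   0   0   0   1   1   4   4   4   5   5   5
  4   0   0   0   1   1   4   4   4   5   5   5

5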